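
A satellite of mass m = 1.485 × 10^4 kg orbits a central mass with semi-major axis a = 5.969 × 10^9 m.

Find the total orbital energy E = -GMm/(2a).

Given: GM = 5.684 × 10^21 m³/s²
a = 5.969 × 10^9 m
GM = 5.684 × 10^21 m³/s²
2a = 1.1938 × 10^10 m
GMm = 5.684 × 10^21 × 14850 = 8.44074 × 10^25 m³·kg/s²
E = −GMm/(2a) = -7.07048 × 10^15 J ≈ -7.07 PJ

Final answer: -7.07 PJ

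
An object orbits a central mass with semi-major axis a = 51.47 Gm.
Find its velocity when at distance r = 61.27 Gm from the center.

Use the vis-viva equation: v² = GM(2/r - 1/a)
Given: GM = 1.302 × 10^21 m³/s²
a = 51.47 Gm = 5.147 × 10^10 m
r = 61.27 Gm = 6.127 × 10^10 m
GM = 1.302 × 10^21 m³/s²
2/r − 1/a = 3.26424 × 10^-11 − 1.94288 × 10^-11 = 1.32136 × 10^-11 m⁻¹
v² = GM (2/r − 1/a) = 1.72041 × 10^10 m²/s²
v = 131164 m/s ≈ 131.2 km/s

Final answer: 131.2 km/s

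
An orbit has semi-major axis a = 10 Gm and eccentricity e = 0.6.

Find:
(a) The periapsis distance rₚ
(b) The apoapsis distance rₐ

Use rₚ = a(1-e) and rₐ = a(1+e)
a = 10 Gm = 1 × 10^10 m
e = 0.6:  1 − e = 0.4,  1 + e = 1.6
(a) rₚ = a(1 − e) = 1 × 10^10 m × 0.4 = 4 × 10^9 m ≈ 4 Gm
(b) rₐ = a(1 + e) = 1 × 10^10 m × 1.6 = 1.6 × 10^10 m ≈ 16 Gm

Final answer:
(a) rₚ = 4 Gm
(b) rₐ = 16 Gm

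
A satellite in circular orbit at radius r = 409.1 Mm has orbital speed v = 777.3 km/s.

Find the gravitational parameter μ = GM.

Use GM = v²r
r = 409.1 Mm = 4.091 × 10^8 m
v = 777.3 km/s = 777300 m/s
v² = 6.04195 × 10^11 m²/s²
GM = v²r = 6.04195 × 10^11 × 4.091 × 10^8 = 2.47176 × 10^20 m³/s²
GM ≈ 2.472 × 10^20 m³/s²

Final answer: GM = 2.472 × 10^20 m³/s²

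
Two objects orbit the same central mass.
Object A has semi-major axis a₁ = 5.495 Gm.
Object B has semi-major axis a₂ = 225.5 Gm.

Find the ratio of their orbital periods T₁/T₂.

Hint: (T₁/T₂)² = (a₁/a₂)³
a₁ = 5.495 Gm = 5.495 × 10^9 m
a₂ = 225.5 Gm = 2.255 × 10^11 m
a₁/a₂ = 0.0243681
T₁/T₂ = (a₁/a₂)^(3/2) = (0.0243681)^1.5 = 0.00380392

Final answer: T₁/T₂ = 0.003804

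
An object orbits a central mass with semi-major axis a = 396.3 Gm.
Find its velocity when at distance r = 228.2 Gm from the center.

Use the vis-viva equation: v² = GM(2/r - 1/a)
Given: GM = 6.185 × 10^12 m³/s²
a = 396.3 Gm = 3.963 × 10^11 m
r = 228.2 Gm = 2.282 × 10^11 m
GM = 6.185 × 10^12 m³/s²
2/r − 1/a = 8.76424 × 10^-12 − 2.52334 × 10^-12 = 6.2409 × 10^-12 m⁻¹
v² = GM (2/r − 1/a) = 38.6 m²/s²
v = 6.21289 m/s ≈ 6.213 m/s

Final answer: 6.213 m/s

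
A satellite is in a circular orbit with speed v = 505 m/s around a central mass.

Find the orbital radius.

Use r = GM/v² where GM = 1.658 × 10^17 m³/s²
v = 505 m/s
GM = 1.658 × 10^17 m³/s²
v² = 255025 m²/s²
r = GM/v² = (1.658 × 10^17) / 255025 = 6.50132 × 10^11 m ≈ 6.501 × 10^11 m

Final answer: 6.501 × 10^11 m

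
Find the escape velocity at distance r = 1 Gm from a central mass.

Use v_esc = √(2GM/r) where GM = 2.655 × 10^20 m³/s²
r = 1 Gm = 1 × 10^9 m
GM = 2.655 × 10^20 m³/s²
2GM/r = 2 × (2.655 × 10^20) / (1 × 10^9) = 5.31 × 10^11 m²/s²
v_esc = √(2GM/r) = 728697 m/s ≈ 728.7 km/s

Final answer: 728.7 km/s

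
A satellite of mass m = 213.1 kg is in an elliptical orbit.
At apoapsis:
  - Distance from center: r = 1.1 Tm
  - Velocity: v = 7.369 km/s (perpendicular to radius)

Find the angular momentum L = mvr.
r = 1.1 Tm = 1.1 × 10^12 m
v = 7.369 km/s = 7369 m/s
vr = 7369 × 1.1 × 10^12 = 8.1059 × 10^15 m²/s
L = m × vr = 213.1 × 8.1059 × 10^15 = 1.72737 × 10^18 kg·m²/s ≈ 1.727 × 10^18 kg·m²/s

Final answer: L = 1.727 × 10^18 kg·m²/s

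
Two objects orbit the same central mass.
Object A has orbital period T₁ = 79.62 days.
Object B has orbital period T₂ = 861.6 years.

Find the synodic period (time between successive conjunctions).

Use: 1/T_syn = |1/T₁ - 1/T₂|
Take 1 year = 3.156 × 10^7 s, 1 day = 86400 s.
T₁ = 79.62 days = 6.87917 × 10^6 s
T₂ = 861.6 years = 2.71921 × 10^10 s
1/T₁ = 1.45366 × 10^-7 s⁻¹
1/T₂ = 3.67754 × 10^-11 s⁻¹
|1/T₁ − 1/T₂| = 1.4533 × 10^-7 s⁻¹
T_syn = 1 / |1/T₁ − 1/T₂| = 6.88091 × 10^6 s ≈ 79.64 days

Final answer: T_syn = 79.64 days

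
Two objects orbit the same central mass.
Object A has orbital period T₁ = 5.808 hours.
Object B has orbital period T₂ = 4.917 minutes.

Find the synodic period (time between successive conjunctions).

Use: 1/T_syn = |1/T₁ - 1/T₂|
T₁ = 5.808 hours = 20908.8 s
T₂ = 4.917 minutes = 295.02 s
1/T₁ = 4.78268 × 10^-5 s⁻¹
1/T₂ = 0.0033896 s⁻¹
|1/T₁ − 1/T₂| = 0.00334177 s⁻¹
T_syn = 1 / |1/T₁ − 1/T₂| = 299.242 s ≈ 4.987 minutes

Final answer: T_syn = 4.987 minutes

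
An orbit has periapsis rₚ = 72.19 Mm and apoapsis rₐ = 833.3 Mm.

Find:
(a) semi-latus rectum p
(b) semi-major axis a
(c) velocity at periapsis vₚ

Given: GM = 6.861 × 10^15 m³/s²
rₚ = 72.19 Mm = 7.219 × 10^7 m
rₐ = 833.3 Mm = 8.333 × 10^8 m
GM = 6.861 × 10^15 m³/s²
a = (rₚ + rₐ)/2 = 4.52745 × 10^8 m
e = (rₐ − rₚ)/(rₐ + rₚ) = (7.6111 × 10^8) / (9.0549 × 10^8) = 0.84055
(a) 1 − e² = 0.293475;  p = a(1 − e²) = 4.52745 × 10^8 × 0.293475 = 1.32869 × 10^8 m ≈ 132.9 Mm
(b) a = 4.52745 × 10^8 m ≈ 452.7 Mm
(c) vₚ² = GM (2/rₚ − 1/a) = 6.861 × 10^15 × (2.77047 × 10^-8 − 2.20875 × 10^-9) = 1.74928 × 10^8 m²/s²;  vₚ = 13226 m/s ≈ 13.23 km/s

Final answer:
(a) semi-latus rectum p = 132.9 Mm
(b) semi-major axis a = 452.7 Mm
(c) velocity at periapsis vₚ = 13.23 km/s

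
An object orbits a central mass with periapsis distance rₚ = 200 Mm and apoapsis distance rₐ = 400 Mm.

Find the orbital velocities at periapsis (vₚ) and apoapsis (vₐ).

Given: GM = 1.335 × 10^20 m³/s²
rₚ = 200 Mm = 2 × 10^8 m
rₐ = 400 Mm = 4 × 10^8 m
GM = 1.335 × 10^20 m³/s²
a = (rₚ + rₐ)/2 = 3 × 10^8 m
Vis-viva: v² = GM (2/r − 1/a)
vₚ² = 1.335 × 10^20 × (1 × 10^-8 − 3.33333 × 10^-9) = 8.9 × 10^11 m²/s²
vₚ = 943398 m/s ≈ 943.4 km/s
vₐ² = 1.335 × 10^20 × (5 × 10^-9 − 3.33333 × 10^-9) = 2.225 × 10^11 m²/s²
vₐ = 471699 m/s ≈ 471.7 km/s

Final answer: vₚ = 943.4 km/s, vₐ = 471.7 km/s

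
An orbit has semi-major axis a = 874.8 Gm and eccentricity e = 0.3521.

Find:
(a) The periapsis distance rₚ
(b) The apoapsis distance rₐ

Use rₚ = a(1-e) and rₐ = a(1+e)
a = 874.8 Gm = 8.748 × 10^11 m
e = 0.3521:  1 − e = 0.6479,  1 + e = 1.3521
(a) rₚ = a(1 − e) = 8.748 × 10^11 m × 0.6479 = 5.66783 × 10^11 m ≈ 566.8 Gm
(b) rₐ = a(1 + e) = 8.748 × 10^11 m × 1.3521 = 1.18282 × 10^12 m ≈ 1.183 Tm

Final answer:
(a) rₚ = 566.8 Gm
(b) rₐ = 1.183 Tm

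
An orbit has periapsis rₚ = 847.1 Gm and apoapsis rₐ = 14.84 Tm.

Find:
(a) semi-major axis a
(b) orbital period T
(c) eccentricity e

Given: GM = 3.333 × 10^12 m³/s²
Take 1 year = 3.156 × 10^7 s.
rₚ = 847.1 Gm = 8.471 × 10^11 m
rₐ = 14.84 Tm = 1.484 × 10^13 m
GM = 3.333 × 10^12 m³/s²
a = (rₚ + rₐ)/2 = 7.84355 × 10^12 m
e = (rₐ − rₚ)/(rₐ + rₚ) = (1.39929 × 10^13) / (1.56871 × 10^13) = 0.892
(a) a = 7.84355 × 10^12 m ≈ 7.844 Tm
(b) a³ = 4.82545 × 10^38 m³;  T = 2π √(a³/GM) = 2π × 1.20324 × 10^13 s = 7.56016 × 10^13 s ≈ 2.395 × 10^6 years
(c) e = 0.892 ≈ 0.892

Final answer:
(a) semi-major axis a = 7.844 Tm
(b) orbital period T = 2.395 × 10^6 years
(c) eccentricity e = 0.892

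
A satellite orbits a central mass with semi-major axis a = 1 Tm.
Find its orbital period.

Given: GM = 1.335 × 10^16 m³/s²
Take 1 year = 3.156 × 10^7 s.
a = 1 Tm = 1 × 10^12 m
GM = 1.335 × 10^16 m³/s²
a³ = 1 × 10^36 m³
T = 2π √(a³/GM) = 2π √((1 × 10^36) / (1.335 × 10^16)) = 2π × 8.65485 × 10^9 s
T = 5.438 × 10^10 s ≈ 1723 years

Final answer: 1723 years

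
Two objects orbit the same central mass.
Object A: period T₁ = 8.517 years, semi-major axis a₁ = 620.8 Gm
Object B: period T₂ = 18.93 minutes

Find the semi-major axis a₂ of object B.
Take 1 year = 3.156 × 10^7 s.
T₁ = 8.517 years = 2.68797 × 10^8 s
T₂ = 18.93 minutes = 1135.8 s
a₁ = 620.8 Gm = 6.208 × 10^11 m
Kepler's third law: (T₂/T₁)² = (a₂/a₁)³  ⇒  a₂ = a₁ (T₂/T₁)^(2/3)
T₂/T₁ = 4.2255 × 10^-6
(T₂/T₁)^(2/3) = 0.000261368
a₂ = 6.208 × 10^11 m × 0.000261368 = 1.62257 × 10^8 m ≈ 162.3 Mm

Final answer: a₂ = 162.3 Mm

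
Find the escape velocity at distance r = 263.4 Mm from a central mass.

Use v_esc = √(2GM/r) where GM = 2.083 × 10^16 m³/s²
r = 263.4 Mm = 2.634 × 10^8 m
GM = 2.083 × 10^16 m³/s²
2GM/r = 2 × (2.083 × 10^16) / (2.634 × 10^8) = 1.58162 × 10^8 m²/s²
v_esc = √(2GM/r) = 12576.3 m/s ≈ 12.58 km/s

Final answer: 12.58 km/s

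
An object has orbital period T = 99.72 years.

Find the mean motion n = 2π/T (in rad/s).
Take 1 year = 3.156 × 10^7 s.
T = 99.72 years = 3.14716 × 10^9 s
n = 2π / (3.14716 × 10^9 s) = 1.99646 × 10^-9 rad/s ≈ 1.996 × 10^-9 rad/s

Final answer: n = 1.996 × 10^-9 rad/s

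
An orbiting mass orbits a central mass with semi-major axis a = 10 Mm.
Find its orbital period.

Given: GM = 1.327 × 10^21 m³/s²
a = 10 Mm = 1 × 10^7 m
GM = 1.327 × 10^21 m³/s²
a³ = 1 × 10^21 m³
T = 2π √(a³/GM) = 2π √((1 × 10^21) / (1.327 × 10^21)) = 2π × 0.86809 s
T = 5.45437 s ≈ 5.454 seconds

Final answer: 5.454 seconds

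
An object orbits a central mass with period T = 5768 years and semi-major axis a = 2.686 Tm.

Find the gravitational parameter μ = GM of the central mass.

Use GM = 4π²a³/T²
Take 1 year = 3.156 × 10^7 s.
T = 5768 years = 1.82038 × 10^11 s
a = 2.686 Tm = 2.686 × 10^12 m
a³ = 1.93784 × 10^37 m³
T² = 3.31379 × 10^22 s²
GM = 4π² × (1.93784 × 10^37) / (3.31379 × 10^22) = 2.30862 × 10^16 m³/s²
GM ≈ 2.309 × 10^16 m³/s²

Final answer: GM = 2.309 × 10^16 m³/s²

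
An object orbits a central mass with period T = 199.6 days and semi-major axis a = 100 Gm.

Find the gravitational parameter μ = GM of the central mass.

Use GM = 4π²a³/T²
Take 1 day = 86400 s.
T = 199.6 days = 1.72454 × 10^7 s
a = 100 Gm = 1 × 10^11 m
a³ = 1 × 10^33 m³
T² = 2.97405 × 10^14 s²
GM = 4π² × (1 × 10^33) / (2.97405 × 10^14) = 1.32743 × 10^20 m³/s²
GM ≈ 1.327 × 10^20 m³/s²

Final answer: GM = 1.327 × 10^20 m³/s²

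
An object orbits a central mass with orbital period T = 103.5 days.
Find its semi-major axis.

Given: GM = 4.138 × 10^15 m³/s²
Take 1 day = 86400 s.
T = 103.5 days = 8.9424 × 10^6 s
GM = 4.138 × 10^15 m³/s²
Kepler's third law: a³ = GM T² / (4π²)
T² = 7.99665 × 10^13 s²
a³ = (4.138 × 10^15) × (7.99665 × 10^13) / (4π²) = 8.38183 × 10^27 m³
a = (a³)^(1/3) = 2.03133 × 10^9 m ≈ 2.031 Gm

Final answer: 2.031 Gm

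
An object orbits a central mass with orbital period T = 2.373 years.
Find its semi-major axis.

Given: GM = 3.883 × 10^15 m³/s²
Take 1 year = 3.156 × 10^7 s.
T = 2.373 years = 7.48919 × 10^7 s
GM = 3.883 × 10^15 m³/s²
Kepler's third law: a³ = GM T² / (4π²)
T² = 5.60879 × 10^15 s²
a³ = (3.883 × 10^15) × (5.60879 × 10^15) / (4π²) = 5.51667 × 10^29 m³
a = (a³)^(1/3) = 8.20148 × 10^9 m ≈ 8.201 Gm

Final answer: 8.201 Gm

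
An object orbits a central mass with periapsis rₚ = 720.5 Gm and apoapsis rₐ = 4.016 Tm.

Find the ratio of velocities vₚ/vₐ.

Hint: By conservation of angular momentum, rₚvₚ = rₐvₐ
rₚ = 720.5 Gm = 7.205 × 10^11 m
rₐ = 4.016 Tm = 4.016 × 10^12 m
rₚvₚ = rₐvₐ  ⇒  vₚ/vₐ = rₐ/rₚ
vₚ/vₐ = (4.016 × 10^12) / (7.205 × 10^11) = 5.57391

Final answer: vₚ/vₐ = 5.574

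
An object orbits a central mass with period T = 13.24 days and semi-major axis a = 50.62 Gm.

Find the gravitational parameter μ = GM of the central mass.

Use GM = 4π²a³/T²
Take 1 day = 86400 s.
T = 13.24 days = 1.14394 × 10^6 s
a = 50.62 Gm = 5.062 × 10^10 m
a³ = 1.29708 × 10^32 m³
T² = 1.30859 × 10^12 s²
GM = 4π² × (1.29708 × 10^32) / (1.30859 × 10^12) = 3.91312 × 10^21 m³/s²
GM ≈ 3.913 × 10^21 m³/s²

Final answer: GM = 3.913 × 10^21 m³/s²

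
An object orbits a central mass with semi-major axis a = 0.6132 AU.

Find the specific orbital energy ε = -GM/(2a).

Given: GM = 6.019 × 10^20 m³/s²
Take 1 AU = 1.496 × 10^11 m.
a = 0.6132 AU = 9.17347 × 10^10 m
GM = 6.019 × 10^20 m³/s²
2a = 1.83469 × 10^11 m
ε = −GM/(2a) = -3.28066 × 10^9 J/kg ≈ -3.281 GJ/kg

Final answer: -3.281 GJ/kg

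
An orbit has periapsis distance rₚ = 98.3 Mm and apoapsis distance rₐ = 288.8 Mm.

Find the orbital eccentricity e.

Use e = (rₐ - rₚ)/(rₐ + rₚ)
rₚ = 98.3 Mm = 9.83 × 10^7 m
rₐ = 288.8 Mm = 2.888 × 10^8 m
rₐ − rₚ = 1.905 × 10^8 m
rₐ + rₚ = 3.871 × 10^8 m
e = (rₐ − rₚ)/(rₐ + rₚ) = 0.492121

Final answer: e = 0.4921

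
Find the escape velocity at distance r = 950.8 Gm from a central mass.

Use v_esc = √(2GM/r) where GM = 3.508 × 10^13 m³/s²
r = 950.8 Gm = 9.508 × 10^11 m
GM = 3.508 × 10^13 m³/s²
2GM/r = 2 × (3.508 × 10^13) / (9.508 × 10^11) = 73.7905 m²/s²
v_esc = √(2GM/r) = 8.59014 m/s ≈ 8.59 m/s

Final answer: 8.59 m/s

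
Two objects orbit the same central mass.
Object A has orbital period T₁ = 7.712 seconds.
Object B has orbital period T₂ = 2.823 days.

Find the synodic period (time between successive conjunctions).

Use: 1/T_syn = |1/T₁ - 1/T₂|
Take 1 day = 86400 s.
T₁ = 7.712 seconds
T₂ = 2.823 days = 243907 s
1/T₁ = 0.129668 s⁻¹
1/T₂ = 4.09992 × 10^-6 s⁻¹
|1/T₁ − 1/T₂| = 0.129664 s⁻¹
T_syn = 1 / |1/T₁ − 1/T₂| = 7.71224 s ≈ 7.712 seconds

Final answer: T_syn = 7.712 seconds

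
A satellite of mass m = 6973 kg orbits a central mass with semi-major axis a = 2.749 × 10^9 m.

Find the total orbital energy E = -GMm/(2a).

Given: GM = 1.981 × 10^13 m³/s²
a = 2.749 × 10^9 m
GM = 1.981 × 10^13 m³/s²
2a = 5.498 × 10^9 m
GMm = 1.981 × 10^13 × 6973 = 1.38135 × 10^17 m³·kg/s²
E = −GMm/(2a) = -2.51246 × 10^7 J ≈ -25.12 MJ

Final answer: -25.12 MJ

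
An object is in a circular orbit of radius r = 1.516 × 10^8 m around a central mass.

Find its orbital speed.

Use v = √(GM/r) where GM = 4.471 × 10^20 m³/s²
r = 1.516 × 10^8 m
GM = 4.471 × 10^20 m³/s²
GM/r = (4.471 × 10^20) / (1.516 × 10^8) = 2.94921 × 10^12 m²/s²
v = √(GM/r) = 1.71733 × 10^6 m/s ≈ 1717 km/s

Final answer: 1717 km/s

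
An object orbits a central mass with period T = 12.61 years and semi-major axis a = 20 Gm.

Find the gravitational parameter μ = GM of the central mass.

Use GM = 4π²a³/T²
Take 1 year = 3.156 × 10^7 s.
T = 12.61 years = 3.97972 × 10^8 s
a = 20 Gm = 2 × 10^10 m
a³ = 8 × 10^30 m³
T² = 1.58381 × 10^17 s²
GM = 4π² × (8 × 10^30) / (1.58381 × 10^17) = 1.99409 × 10^15 m³/s²
GM ≈ 1.994 × 10^15 m³/s²

Final answer: GM = 1.994 × 10^15 m³/s²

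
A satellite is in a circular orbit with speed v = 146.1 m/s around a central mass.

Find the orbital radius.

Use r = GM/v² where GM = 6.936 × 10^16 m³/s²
v = 146.1 m/s
GM = 6.936 × 10^16 m³/s²
v² = 21345.2 m²/s²
r = GM/v² = (6.936 × 10^16) / 21345.2 = 3.24944 × 10^12 m ≈ 3.249 × 10^12 m

Final answer: 3.249 × 10^12 m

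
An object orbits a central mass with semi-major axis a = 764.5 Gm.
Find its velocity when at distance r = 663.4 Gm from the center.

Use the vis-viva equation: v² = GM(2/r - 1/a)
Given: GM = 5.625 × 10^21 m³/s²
a = 764.5 Gm = 7.645 × 10^11 m
r = 663.4 Gm = 6.634 × 10^11 m
GM = 5.625 × 10^21 m³/s²
2/r − 1/a = 3.01477 × 10^-12 − 1.30804 × 10^-12 = 1.70673 × 10^-12 m⁻¹
v² = GM (2/r − 1/a) = 9.60034 × 10^9 m²/s²
v = 97981.3 m/s ≈ 97.98 km/s

Final answer: 97.98 km/s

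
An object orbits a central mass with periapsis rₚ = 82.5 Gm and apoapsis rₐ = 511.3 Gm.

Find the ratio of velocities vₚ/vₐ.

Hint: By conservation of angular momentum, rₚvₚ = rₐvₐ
rₚ = 82.5 Gm = 8.25 × 10^10 m
rₐ = 511.3 Gm = 5.113 × 10^11 m
rₚvₚ = rₐvₐ  ⇒  vₚ/vₐ = rₐ/rₚ
vₚ/vₐ = (5.113 × 10^11) / (8.25 × 10^10) = 6.19758

Final answer: vₚ/vₐ = 6.198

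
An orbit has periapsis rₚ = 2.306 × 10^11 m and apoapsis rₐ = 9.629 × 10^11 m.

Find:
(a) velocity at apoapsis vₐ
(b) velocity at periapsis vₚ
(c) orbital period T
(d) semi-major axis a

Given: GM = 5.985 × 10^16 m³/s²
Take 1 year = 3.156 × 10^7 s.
rₚ = 2.306 × 10^11 m
rₐ = 9.629 × 10^11 m
GM = 5.985 × 10^16 m³/s²
a = (rₚ + rₐ)/2 = 5.9675 × 10^11 m
e = (rₐ − rₚ)/(rₐ + rₚ) = (7.323 × 10^11) / (1.1935 × 10^12) = 0.613574
(a) vₐ² = GM (2/rₐ − 1/a) = 5.985 × 10^16 × (2.07706 × 10^-12 − 1.67574 × 10^-12) = 24018.7 m²/s²;  vₐ = 154.98 m/s ≈ 155 m/s
(b) vₚ² = GM (2/rₚ − 1/a) = 5.985 × 10^16 × (8.67303 × 10^-12 − 1.67574 × 10^-12) = 418787 m²/s²;  vₚ = 647.138 m/s ≈ 647.1 m/s
(c) a³ = 2.12509 × 10^35 m³;  T = 2π √(a³/GM) = 2π × 1.88433 × 10^9 s = 1.18396 × 10^10 s ≈ 375.1 years
(d) a = 5.9675 × 10^11 m ≈ 5.968 × 10^11 m

Final answer:
(a) velocity at apoapsis vₐ = 155 m/s
(b) velocity at periapsis vₚ = 647.1 m/s
(c) orbital period T = 375.1 years
(d) semi-major axis a = 5.968 × 10^11 m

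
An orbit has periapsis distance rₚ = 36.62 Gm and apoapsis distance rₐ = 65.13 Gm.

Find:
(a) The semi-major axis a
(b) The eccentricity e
rₚ = 36.62 Gm = 3.662 × 10^10 m
rₐ = 65.13 Gm = 6.513 × 10^10 m
(a) a = (rₚ + rₐ)/2 = 5.0875 × 10^10 m ≈ 50.88 Gm
(b) e = (rₐ − rₚ)/(rₐ + rₚ) = (2.851 × 10^10) / (1.0175 × 10^11) = 0.280197

Final answer:
(a) a = 50.88 Gm
(b) e = 0.2802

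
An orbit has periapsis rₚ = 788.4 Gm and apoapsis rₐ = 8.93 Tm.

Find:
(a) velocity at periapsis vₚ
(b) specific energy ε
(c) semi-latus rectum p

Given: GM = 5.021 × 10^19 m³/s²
rₚ = 788.4 Gm = 7.884 × 10^11 m
rₐ = 8.93 Tm = 8.93 × 10^12 m
GM = 5.021 × 10^19 m³/s²
a = (rₚ + rₐ)/2 = 4.8592 × 10^12 m
e = (rₐ − rₚ)/(rₐ + rₚ) = (8.1416 × 10^12) / (9.7184 × 10^12) = 0.837751
(a) vₚ² = GM (2/rₚ − 1/a) = 5.021 × 10^19 × (2.53678 × 10^-12 − 2.05795 × 10^-13) = 1.17039 × 10^8 m²/s²;  vₚ = 10818.5 m/s ≈ 10.82 km/s
(b) 2a = 9.7184 × 10^12 m;  ε = −GM/(2a) = -5.16649 × 10^6 J/kg ≈ -5.166 MJ/kg
(c) 1 − e² = 0.298173;  p = a(1 − e²) = 4.8592 × 10^12 × 0.298173 = 1.44888 × 10^12 m ≈ 1.449 Tm

Final answer:
(a) velocity at periapsis vₚ = 10.82 km/s
(b) specific energy ε = -5.166 MJ/kg
(c) semi-latus rectum p = 1.449 Tm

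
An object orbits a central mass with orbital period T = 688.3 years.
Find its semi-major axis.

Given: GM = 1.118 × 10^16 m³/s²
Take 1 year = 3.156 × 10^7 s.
T = 688.3 years = 2.17227 × 10^10 s
GM = 1.118 × 10^16 m³/s²
Kepler's third law: a³ = GM T² / (4π²)
T² = 4.71878 × 10^20 s²
a³ = (1.118 × 10^16) × (4.71878 × 10^20) / (4π²) = 1.33632 × 10^35 m³
a = (a³)^(1/3) = 5.11255 × 10^11 m ≈ 511.3 Gm

Final answer: 511.3 Gm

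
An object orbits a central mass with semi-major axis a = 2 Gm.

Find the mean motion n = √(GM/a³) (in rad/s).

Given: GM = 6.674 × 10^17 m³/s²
a = 2 Gm = 2 × 10^9 m
GM = 6.674 × 10^17 m³/s²
a³ = 8 × 10^27 m³
GM/a³ = (6.674 × 10^17) / (8 × 10^27) = 8.3425 × 10^-11 s⁻²
n = √(GM/a³) = 9.13373 × 10^-6 rad/s ≈ 9.134 × 10^-6 rad/s

Final answer: n = 9.134 × 10^-6 rad/s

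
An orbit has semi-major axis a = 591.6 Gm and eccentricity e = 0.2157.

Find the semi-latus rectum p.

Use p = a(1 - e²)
a = 591.6 Gm = 5.916 × 10^11 m
e = 0.2157,  e² = 0.0465265,  1 − e² = 0.953474
p = a(1 − e²) = 5.916 × 10^11 m × 0.953474 = 5.64075 × 10^11 m ≈ 564.1 Gm

Final answer: p = 564.1 Gm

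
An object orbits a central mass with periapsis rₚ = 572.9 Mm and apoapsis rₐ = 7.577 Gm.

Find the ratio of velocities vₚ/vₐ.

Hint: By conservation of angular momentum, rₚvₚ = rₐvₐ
rₚ = 572.9 Mm = 5.729 × 10^8 m
rₐ = 7.577 Gm = 7.577 × 10^9 m
rₚvₚ = rₐvₐ  ⇒  vₚ/vₐ = rₐ/rₚ
vₚ/vₐ = (7.577 × 10^9) / (5.729 × 10^8) = 13.2257

Final answer: vₚ/vₐ = 13.23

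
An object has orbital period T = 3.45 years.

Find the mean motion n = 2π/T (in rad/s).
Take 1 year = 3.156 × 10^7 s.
T = 3.45 years = 1.08882 × 10^8 s
n = 2π / (1.08882 × 10^8 s) = 5.77064 × 10^-8 rad/s ≈ 5.771 × 10^-8 rad/s

Final answer: n = 5.771 × 10^-8 rad/s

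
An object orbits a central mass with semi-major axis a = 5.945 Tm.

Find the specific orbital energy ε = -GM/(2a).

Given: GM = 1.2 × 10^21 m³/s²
a = 5.945 Tm = 5.945 × 10^12 m
GM = 1.2 × 10^21 m³/s²
2a = 1.189 × 10^13 m
ε = −GM/(2a) = -1.00925 × 10^8 J/kg ≈ -100.9 MJ/kg

Final answer: -100.9 MJ/kg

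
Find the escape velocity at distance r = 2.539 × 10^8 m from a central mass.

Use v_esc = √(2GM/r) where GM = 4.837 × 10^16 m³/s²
r = 2.539 × 10^8 m
GM = 4.837 × 10^16 m³/s²
2GM/r = 2 × (4.837 × 10^16) / (2.539 × 10^8) = 3.81016 × 10^8 m²/s²
v_esc = √(2GM/r) = 19519.6 m/s ≈ 19.52 km/s

Final answer: 19.52 km/s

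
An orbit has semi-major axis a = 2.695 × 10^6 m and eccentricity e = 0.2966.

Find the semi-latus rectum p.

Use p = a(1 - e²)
a = 2.695 × 10^6 m
e = 0.2966,  e² = 0.0879716,  1 − e² = 0.912028
p = a(1 − e²) = 2.695 × 10^6 m × 0.912028 = 2.45792 × 10^6 m ≈ 2.458 × 10^6 m

Final answer: p = 2.458 × 10^6 m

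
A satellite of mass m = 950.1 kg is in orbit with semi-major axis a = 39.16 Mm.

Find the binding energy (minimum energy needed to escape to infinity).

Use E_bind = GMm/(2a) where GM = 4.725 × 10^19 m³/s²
a = 39.16 Mm = 3.916 × 10^7 m
GM = 4.725 × 10^19 m³/s²
m = 950.1 kg
GMm = 4.725 × 10^19 × 950.1 = 4.48922 × 10^22 m³·kg/s²
2a = 7.832 × 10^7 m
E_bind = GMm/(2a) = 5.7319 × 10^14 J ≈ 573.2 TJ

Final answer: 573.2 TJ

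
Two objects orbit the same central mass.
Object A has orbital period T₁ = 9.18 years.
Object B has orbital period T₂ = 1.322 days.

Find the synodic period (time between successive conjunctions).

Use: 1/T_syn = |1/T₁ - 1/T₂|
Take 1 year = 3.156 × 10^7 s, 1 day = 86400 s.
T₁ = 9.18 years = 2.89721 × 10^8 s
T₂ = 1.322 days = 114221 s
1/T₁ = 3.4516 × 10^-9 s⁻¹
1/T₂ = 8.75497 × 10^-6 s⁻¹
|1/T₁ − 1/T₂| = 8.75152 × 10^-6 s⁻¹
T_syn = 1 / |1/T₁ − 1/T₂| = 114266 s ≈ 1.323 days

Final answer: T_syn = 1.323 days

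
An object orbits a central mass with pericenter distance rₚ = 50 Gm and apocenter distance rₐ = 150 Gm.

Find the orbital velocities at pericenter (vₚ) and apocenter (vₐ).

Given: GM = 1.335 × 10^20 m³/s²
rₚ = 50 Gm = 5 × 10^10 m
rₐ = 150 Gm = 1.5 × 10^11 m
GM = 1.335 × 10^20 m³/s²
a = (rₚ + rₐ)/2 = 1 × 10^11 m
Vis-viva: v² = GM (2/r − 1/a)
vₚ² = 1.335 × 10^20 × (4 × 10^-11 − 1 × 10^-11) = 4.005 × 10^9 m²/s²
vₚ = 63285.1 m/s ≈ 63.29 km/s
vₐ² = 1.335 × 10^20 × (1.33333 × 10^-11 − 1 × 10^-11) = 4.45 × 10^8 m²/s²
vₐ = 21095 m/s ≈ 21.1 km/s

Final answer: vₚ = 63.29 km/s, vₐ = 21.1 km/s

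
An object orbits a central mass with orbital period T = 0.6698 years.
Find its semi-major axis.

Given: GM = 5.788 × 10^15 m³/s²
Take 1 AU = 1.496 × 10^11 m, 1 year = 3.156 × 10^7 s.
T = 0.6698 years = 2.11389 × 10^7 s
GM = 5.788 × 10^15 m³/s²
Kepler's third law: a³ = GM T² / (4π²)
T² = 4.46853 × 10^14 s²
a³ = (5.788 × 10^15) × (4.46853 × 10^14) / (4π²) = 6.55138 × 10^28 m³
a = (a³)^(1/3) = 4.03129 × 10^9 m ≈ 0.02695 AU

Final answer: 0.02695 AU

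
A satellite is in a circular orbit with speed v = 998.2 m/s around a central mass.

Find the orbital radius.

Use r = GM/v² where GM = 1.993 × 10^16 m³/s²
v = 998.2 m/s
GM = 1.993 × 10^16 m³/s²
v² = 996403 m²/s²
r = GM/v² = (1.993 × 10^16) / 996403 = 2.00019 × 10^10 m ≈ 20 Gm

Final answer: 20 Gm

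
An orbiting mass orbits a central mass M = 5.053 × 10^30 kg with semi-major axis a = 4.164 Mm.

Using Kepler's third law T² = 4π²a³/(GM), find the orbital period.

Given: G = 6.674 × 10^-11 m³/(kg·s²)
M = 5.053 × 10^30 kg
GM = G × M = 6.674 × 10^-11 × 5.053 × 10^30 = 3.37237 × 10^20 m³/s²
a = 4.164 Mm = 4.164 × 10^6 m
a³ = 7.21992 × 10^19 m³
T = 2π √(a³/GM) = 2π √((7.21992 × 10^19) / (3.37237 × 10^20)) = 2π × 0.462699 s
T = 2.90722 s ≈ 2.907 seconds

Final answer: 2.907 seconds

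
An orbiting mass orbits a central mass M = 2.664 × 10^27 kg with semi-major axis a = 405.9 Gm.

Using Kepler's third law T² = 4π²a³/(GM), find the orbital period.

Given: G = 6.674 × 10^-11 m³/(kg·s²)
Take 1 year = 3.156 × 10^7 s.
M = 2.664 × 10^27 kg
GM = G × M = 6.674 × 10^-11 × 2.664 × 10^27 = 1.77795 × 10^17 m³/s²
a = 405.9 Gm = 4.059 × 10^11 m
a³ = 6.6874 × 10^34 m³
T = 2π √(a³/GM) = 2π √((6.6874 × 10^34) / (1.77795 × 10^17)) = 2π × 6.13294 × 10^8 s
T = 3.85344 × 10^9 s ≈ 122.1 years

Final answer: 122.1 years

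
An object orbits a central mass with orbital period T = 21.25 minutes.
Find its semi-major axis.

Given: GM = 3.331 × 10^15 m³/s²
T = 21.25 minutes = 1275 s
GM = 3.331 × 10^15 m³/s²
Kepler's third law: a³ = GM T² / (4π²)
T² = 1.62562 × 10^6 s²
a³ = (3.331 × 10^15) × (1.62562 × 10^6) / (4π²) = 1.37162 × 10^20 m³
a = (a³)^(1/3) = 5.15717 × 10^6 m ≈ 5.157 Mm

Final answer: 5.157 Mm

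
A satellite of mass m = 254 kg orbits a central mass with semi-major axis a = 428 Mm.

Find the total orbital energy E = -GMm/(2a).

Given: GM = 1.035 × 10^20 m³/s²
a = 428 Mm = 4.28 × 10^8 m
GM = 1.035 × 10^20 m³/s²
2a = 8.56 × 10^8 m
GMm = 1.035 × 10^20 × 254 = 2.6289 × 10^22 m³·kg/s²
E = −GMm/(2a) = -3.07114 × 10^13 J ≈ -30.71 TJ

Final answer: -30.71 TJ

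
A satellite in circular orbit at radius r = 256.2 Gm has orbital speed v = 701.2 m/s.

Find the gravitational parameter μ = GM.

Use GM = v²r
r = 256.2 Gm = 2.562 × 10^11 m
v = 701.2 m/s
v² = 491681 m²/s²
GM = v²r = 491681 × 2.562 × 10^11 = 1.25969 × 10^17 m³/s²
GM ≈ 1.26 × 10^17 m³/s²

Final answer: GM = 1.26 × 10^17 m³/s²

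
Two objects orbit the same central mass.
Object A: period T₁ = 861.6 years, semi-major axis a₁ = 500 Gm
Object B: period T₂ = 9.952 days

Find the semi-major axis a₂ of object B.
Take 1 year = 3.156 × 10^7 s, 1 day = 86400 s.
T₁ = 861.6 years = 2.71921 × 10^10 s
T₂ = 9.952 days = 859853 s
a₁ = 500 Gm = 5 × 10^11 m
Kepler's third law: (T₂/T₁)² = (a₂/a₁)³  ⇒  a₂ = a₁ (T₂/T₁)^(2/3)
T₂/T₁ = 3.16214 × 10^-5
(T₂/T₁)^(2/3) = 0.000999971
a₂ = 5 × 10^11 m × 0.000999971 = 4.99986 × 10^8 m ≈ 500 Mm

Final answer: a₂ = 500 Mm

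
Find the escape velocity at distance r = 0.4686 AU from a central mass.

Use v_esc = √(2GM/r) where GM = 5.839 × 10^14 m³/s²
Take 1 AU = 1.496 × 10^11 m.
r = 0.4686 AU = 7.01026 × 10^10 m
GM = 5.839 × 10^14 m³/s²
2GM/r = 2 × (5.839 × 10^14) / (7.01026 × 10^10) = 16658.5 m²/s²
v_esc = √(2GM/r) = 129.068 m/s ≈ 129.1 m/s

Final answer: 129.1 m/s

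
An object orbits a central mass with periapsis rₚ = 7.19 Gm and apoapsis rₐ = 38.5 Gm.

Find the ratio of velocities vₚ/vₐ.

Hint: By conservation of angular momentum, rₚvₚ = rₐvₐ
rₚ = 7.19 Gm = 7.19 × 10^9 m
rₐ = 38.5 Gm = 3.85 × 10^10 m
rₚvₚ = rₐvₐ  ⇒  vₚ/vₐ = rₐ/rₚ
vₚ/vₐ = (3.85 × 10^10) / (7.19 × 10^9) = 5.35466

Final answer: vₚ/vₐ = 5.355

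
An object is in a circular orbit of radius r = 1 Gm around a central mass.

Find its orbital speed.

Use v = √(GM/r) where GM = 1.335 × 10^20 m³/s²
r = 1 Gm = 1 × 10^9 m
GM = 1.335 × 10^20 m³/s²
GM/r = (1.335 × 10^20) / (1 × 10^9) = 1.335 × 10^11 m²/s²
v = √(GM/r) = 365377 m/s ≈ 365.4 km/s

Final answer: 365.4 km/s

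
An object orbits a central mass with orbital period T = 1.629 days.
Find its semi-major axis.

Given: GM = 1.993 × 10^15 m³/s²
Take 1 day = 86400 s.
T = 1.629 days = 140746 s
GM = 1.993 × 10^15 m³/s²
Kepler's third law: a³ = GM T² / (4π²)
T² = 1.98093 × 10^10 s²
a³ = (1.993 × 10^15) × (1.98093 × 10^10) / (4π²) = 1.00004 × 10^24 m³
a = (a³)^(1/3) = 1.00001 × 10^8 m ≈ 100 Mm

Final answer: 100 Mm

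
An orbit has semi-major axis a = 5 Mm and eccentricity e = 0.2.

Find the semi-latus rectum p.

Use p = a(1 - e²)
a = 5 Mm = 5 × 10^6 m
e = 0.2,  e² = 0.04,  1 − e² = 0.96
p = a(1 − e²) = 5 × 10^6 m × 0.96 = 4.8 × 10^6 m ≈ 4.8 Mm

Final answer: p = 4.8 Mm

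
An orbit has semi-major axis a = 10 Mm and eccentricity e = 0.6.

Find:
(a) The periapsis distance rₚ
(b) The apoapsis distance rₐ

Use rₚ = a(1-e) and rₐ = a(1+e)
a = 10 Mm = 1 × 10^7 m
e = 0.6:  1 − e = 0.4,  1 + e = 1.6
(a) rₚ = a(1 − e) = 1 × 10^7 m × 0.4 = 4 × 10^6 m ≈ 4 Mm
(b) rₐ = a(1 + e) = 1 × 10^7 m × 1.6 = 1.6 × 10^7 m ≈ 16 Mm

Final answer:
(a) rₚ = 4 Mm
(b) rₐ = 16 Mm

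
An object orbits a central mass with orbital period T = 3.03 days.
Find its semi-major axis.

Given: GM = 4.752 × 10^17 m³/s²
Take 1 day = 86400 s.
T = 3.03 days = 261792 s
GM = 4.752 × 10^17 m³/s²
Kepler's third law: a³ = GM T² / (4π²)
T² = 6.85351 × 10^10 s²
a³ = (4.752 × 10^17) × (6.85351 × 10^10) / (4π²) = 8.24953 × 10^26 m³
a = (a³)^(1/3) = 9.37871 × 10^8 m ≈ 9.379 × 10^8 m

Final answer: 9.379 × 10^8 m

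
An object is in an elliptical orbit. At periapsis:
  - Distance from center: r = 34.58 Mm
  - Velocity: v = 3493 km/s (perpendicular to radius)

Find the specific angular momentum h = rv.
r = 34.58 Mm = 3.458 × 10^7 m
v = 3493 km/s = 3.493 × 10^6 m/s
h = rv = 3.458 × 10^7 × 3.493 × 10^6 = 1.20788 × 10^14 m²/s ≈ 1.208 × 10^14 m²/s

Final answer: h = 1.208 × 10^14 m²/s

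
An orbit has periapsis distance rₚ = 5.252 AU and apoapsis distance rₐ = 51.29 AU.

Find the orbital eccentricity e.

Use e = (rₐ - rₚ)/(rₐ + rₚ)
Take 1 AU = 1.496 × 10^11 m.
rₚ = 5.252 AU = 7.85699 × 10^11 m
rₐ = 51.29 AU = 7.67298 × 10^12 m
rₐ − rₚ = 6.88728 × 10^12 m
rₐ + rₚ = 8.45868 × 10^12 m
e = (rₐ − rₚ)/(rₐ + rₚ) = 0.814227

Final answer: e = 0.8142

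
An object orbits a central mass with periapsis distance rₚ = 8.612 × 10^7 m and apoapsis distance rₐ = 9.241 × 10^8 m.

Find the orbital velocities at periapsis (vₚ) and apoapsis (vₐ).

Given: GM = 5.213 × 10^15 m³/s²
rₚ = 8.612 × 10^7 m
rₐ = 9.241 × 10^8 m
GM = 5.213 × 10^15 m³/s²
a = (rₚ + rₐ)/2 = 5.0511 × 10^8 m
Vis-viva: v² = GM (2/r − 1/a)
vₚ² = 5.213 × 10^15 × (2.32234 × 10^-8 − 1.97977 × 10^-9) = 1.10743 × 10^8 m²/s²
vₚ = 10523.5 m/s ≈ 10.52 km/s
vₐ² = 5.213 × 10^15 × (2.16427 × 10^-9 − 1.97977 × 10^-9) = 961805 m²/s²
vₐ = 980.716 m/s ≈ 980.7 m/s

Final answer: vₚ = 10.52 km/s, vₐ = 980.7 m/s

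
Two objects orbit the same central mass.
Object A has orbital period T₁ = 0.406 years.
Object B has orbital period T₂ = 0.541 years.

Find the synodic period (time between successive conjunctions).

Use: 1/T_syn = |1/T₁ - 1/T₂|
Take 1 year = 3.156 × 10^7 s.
T₁ = 0.406 years = 1.28134 × 10^7 s
T₂ = 0.541 years = 1.7074 × 10^7 s
1/T₁ = 7.80435 × 10^-8 s⁻¹
1/T₂ = 5.85687 × 10^-8 s⁻¹
|1/T₁ − 1/T₂| = 1.94748 × 10^-8 s⁻¹
T_syn = 1 / |1/T₁ − 1/T₂| = 5.13484 × 10^7 s ≈ 1.627 years

Final answer: T_syn = 1.627 years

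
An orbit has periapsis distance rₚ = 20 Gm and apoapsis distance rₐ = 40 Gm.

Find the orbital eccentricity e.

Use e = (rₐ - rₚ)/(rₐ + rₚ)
rₚ = 20 Gm = 2 × 10^10 m
rₐ = 40 Gm = 4 × 10^10 m
rₐ − rₚ = 2 × 10^10 m
rₐ + rₚ = 6 × 10^10 m
e = (rₐ − rₚ)/(rₐ + rₚ) = 0.333333

Final answer: e = 0.3333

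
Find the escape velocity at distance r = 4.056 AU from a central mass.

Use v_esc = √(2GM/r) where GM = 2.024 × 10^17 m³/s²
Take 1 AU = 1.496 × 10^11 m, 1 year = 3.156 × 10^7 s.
r = 4.056 AU = 6.06778 × 10^11 m
GM = 2.024 × 10^17 m³/s²
2GM/r = 2 × (2.024 × 10^17) / (6.06778 × 10^11) = 667131 m²/s²
v_esc = √(2GM/r) = 816.781 m/s ≈ 0.1723 AU/year

Final answer: 0.1723 AU/year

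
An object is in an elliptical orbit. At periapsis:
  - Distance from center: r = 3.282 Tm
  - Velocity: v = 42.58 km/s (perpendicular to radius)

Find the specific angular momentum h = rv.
r = 3.282 Tm = 3.282 × 10^12 m
v = 42.58 km/s = 42580 m/s
h = rv = 3.282 × 10^12 × 42580 = 1.39748 × 10^17 m²/s ≈ 1.397 × 10^17 m²/s

Final answer: h = 1.397 × 10^17 m²/s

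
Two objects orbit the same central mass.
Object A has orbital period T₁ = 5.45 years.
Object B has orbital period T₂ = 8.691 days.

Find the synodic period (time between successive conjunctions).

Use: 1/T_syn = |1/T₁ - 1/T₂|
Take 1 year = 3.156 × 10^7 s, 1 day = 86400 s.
T₁ = 5.45 years = 1.72002 × 10^8 s
T₂ = 8.691 days = 750902 s
1/T₁ = 5.81389 × 10^-9 s⁻¹
1/T₂ = 1.33173 × 10^-6 s⁻¹
|1/T₁ − 1/T₂| = 1.32592 × 10^-6 s⁻¹
T_syn = 1 / |1/T₁ − 1/T₂| = 754195 s ≈ 8.729 days

Final answer: T_syn = 8.729 days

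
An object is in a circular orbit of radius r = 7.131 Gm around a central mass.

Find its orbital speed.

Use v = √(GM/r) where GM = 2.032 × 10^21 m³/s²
r = 7.131 Gm = 7.131 × 10^9 m
GM = 2.032 × 10^21 m³/s²
GM/r = (2.032 × 10^21) / (7.131 × 10^9) = 2.84953 × 10^11 m²/s²
v = √(GM/r) = 533810 m/s ≈ 533.8 km/s

Final answer: 533.8 km/s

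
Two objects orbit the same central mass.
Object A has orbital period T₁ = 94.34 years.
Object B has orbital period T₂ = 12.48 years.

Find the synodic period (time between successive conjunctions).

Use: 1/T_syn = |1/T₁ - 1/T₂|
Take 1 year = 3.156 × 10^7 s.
T₁ = 94.34 years = 2.97737 × 10^9 s
T₂ = 12.48 years = 3.93869 × 10^8 s
1/T₁ = 3.35867 × 10^-10 s⁻¹
1/T₂ = 2.53892 × 10^-9 s⁻¹
|1/T₁ − 1/T₂| = 2.20305 × 10^-9 s⁻¹
T_syn = 1 / |1/T₁ − 1/T₂| = 4.53916 × 10^8 s ≈ 14.38 years

Final answer: T_syn = 14.38 years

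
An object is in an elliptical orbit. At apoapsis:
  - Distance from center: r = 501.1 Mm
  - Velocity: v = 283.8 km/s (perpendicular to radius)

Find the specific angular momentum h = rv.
r = 501.1 Mm = 5.011 × 10^8 m
v = 283.8 km/s = 283800 m/s
h = rv = 5.011 × 10^8 × 283800 = 1.42212 × 10^14 m²/s ≈ 1.422 × 10^14 m²/s

Final answer: h = 1.422 × 10^14 m²/s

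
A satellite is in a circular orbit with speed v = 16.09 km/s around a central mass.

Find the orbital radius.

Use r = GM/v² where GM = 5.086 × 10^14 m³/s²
v = 16.09 km/s = 16090 m/s
GM = 5.086 × 10^14 m³/s²
v² = 2.58888 × 10^8 m²/s²
r = GM/v² = (5.086 × 10^14) / (2.58888 × 10^8) = 1.96456 × 10^6 m ≈ 1.965 Mm

Final answer: 1.965 Mm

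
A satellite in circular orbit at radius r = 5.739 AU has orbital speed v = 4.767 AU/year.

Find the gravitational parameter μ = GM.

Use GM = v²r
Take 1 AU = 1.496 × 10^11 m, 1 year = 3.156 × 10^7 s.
r = 5.739 AU = 8.58554 × 10^11 m
v = 4.767 AU/year = 22596.4 m/s
v² = 5.10598 × 10^8 m²/s²
GM = v²r = 5.10598 × 10^8 × 8.58554 × 10^11 = 4.38377 × 10^20 m³/s²
GM ≈ 4.384 × 10^20 m³/s²

Final answer: GM = 4.384 × 10^20 m³/s²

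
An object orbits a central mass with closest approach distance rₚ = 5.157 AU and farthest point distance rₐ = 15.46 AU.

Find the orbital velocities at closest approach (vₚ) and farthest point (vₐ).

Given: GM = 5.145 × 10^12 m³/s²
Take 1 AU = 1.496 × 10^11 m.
rₚ = 5.157 AU = 7.71487 × 10^11 m
rₐ = 15.46 AU = 2.31282 × 10^12 m
GM = 5.145 × 10^12 m³/s²
a = (rₚ + rₐ)/2 = 1.54215 × 10^12 m
Vis-viva: v² = GM (2/r − 1/a)
vₚ² = 5.145 × 10^12 × (2.5924 × 10^-12 − 6.48445 × 10^-13) = 10.0016 m²/s²
vₚ = 3.16253 m/s ≈ 3.163 m/s
vₐ² = 5.145 × 10^12 × (8.64747 × 10^-13 − 6.48445 × 10^-13) = 1.11287 m²/s²
vₐ = 1.05493 m/s ≈ 1.055 m/s

Final answer: vₚ = 3.163 m/s, vₐ = 1.055 m/s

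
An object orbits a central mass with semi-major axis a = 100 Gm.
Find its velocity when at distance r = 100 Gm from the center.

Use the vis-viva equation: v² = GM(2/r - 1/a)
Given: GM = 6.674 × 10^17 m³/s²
a = 100 Gm = 1 × 10^11 m
r = 100 Gm = 1 × 10^11 m
GM = 6.674 × 10^17 m³/s²
2/r − 1/a = 2 × 10^-11 − 1 × 10^-11 = 1 × 10^-11 m⁻¹
v² = GM (2/r − 1/a) = 6.674 × 10^6 m²/s²
v = 2583.41 m/s ≈ 2.583 km/s

Final answer: 2.583 km/s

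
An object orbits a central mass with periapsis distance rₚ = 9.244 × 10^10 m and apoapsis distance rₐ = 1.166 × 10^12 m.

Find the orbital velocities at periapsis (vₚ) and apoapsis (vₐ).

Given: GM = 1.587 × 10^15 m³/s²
rₚ = 9.244 × 10^10 m
rₐ = 1.166 × 10^12 m
GM = 1.587 × 10^15 m³/s²
a = (rₚ + rₐ)/2 = 6.2922 × 10^11 m
Vis-viva: v² = GM (2/r − 1/a)
vₚ² = 1.587 × 10^15 × (2.16357 × 10^-11 − 1.58927 × 10^-12) = 31813.6 m²/s²
vₚ = 178.364 m/s ≈ 178.4 m/s
vₐ² = 1.587 × 10^15 × (1.71527 × 10^-12 − 1.58927 × 10^-12) = 199.957 m²/s²
vₐ = 14.1406 m/s ≈ 14.14 m/s

Final answer: vₚ = 178.4 m/s, vₐ = 14.14 m/s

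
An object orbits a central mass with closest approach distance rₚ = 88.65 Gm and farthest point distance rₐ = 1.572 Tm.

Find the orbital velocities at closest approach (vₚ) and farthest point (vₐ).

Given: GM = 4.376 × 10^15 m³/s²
rₚ = 88.65 Gm = 8.865 × 10^10 m
rₐ = 1.572 Tm = 1.572 × 10^12 m
GM = 4.376 × 10^15 m³/s²
a = (rₚ + rₐ)/2 = 8.30325 × 10^11 m
Vis-viva: v² = GM (2/r − 1/a)
vₚ² = 4.376 × 10^15 × (2.25606 × 10^-11 − 1.20435 × 10^-12) = 93455.1 m²/s²
vₚ = 305.704 m/s ≈ 305.7 m/s
vₐ² = 4.376 × 10^15 × (1.27226 × 10^-12 − 1.20435 × 10^-12) = 297.205 m²/s²
vₐ = 17.2396 m/s ≈ 17.24 m/s

Final answer: vₚ = 305.7 m/s, vₐ = 17.24 m/s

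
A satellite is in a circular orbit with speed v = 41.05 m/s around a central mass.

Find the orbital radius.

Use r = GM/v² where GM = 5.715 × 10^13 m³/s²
v = 41.05 m/s
GM = 5.715 × 10^13 m³/s²
v² = 1685.1 m²/s²
r = GM/v² = (5.715 × 10^13) / 1685.1 = 3.39149 × 10^10 m ≈ 3.391 × 10^10 m

Final answer: 3.391 × 10^10 m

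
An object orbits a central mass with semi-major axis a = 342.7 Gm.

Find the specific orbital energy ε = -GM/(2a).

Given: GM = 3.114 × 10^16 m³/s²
a = 342.7 Gm = 3.427 × 10^11 m
GM = 3.114 × 10^16 m³/s²
2a = 6.854 × 10^11 m
ε = −GM/(2a) = -45433.3 J/kg ≈ -45.43 kJ/kg

Final answer: -45.43 kJ/kg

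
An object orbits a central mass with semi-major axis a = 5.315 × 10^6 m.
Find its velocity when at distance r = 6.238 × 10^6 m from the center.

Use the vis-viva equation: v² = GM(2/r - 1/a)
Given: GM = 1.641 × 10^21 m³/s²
a = 5.315 × 10^6 m
r = 6.238 × 10^6 m
GM = 1.641 × 10^21 m³/s²
2/r − 1/a = 3.20616 × 10^-7 − 1.88147 × 10^-7 = 1.32469 × 10^-7 m⁻¹
v² = GM (2/r − 1/a) = 2.17381 × 10^14 m²/s²
v = 1.47439 × 10^7 m/s ≈ 1.474 × 10^4 km/s

Final answer: 1.474 × 10^4 km/s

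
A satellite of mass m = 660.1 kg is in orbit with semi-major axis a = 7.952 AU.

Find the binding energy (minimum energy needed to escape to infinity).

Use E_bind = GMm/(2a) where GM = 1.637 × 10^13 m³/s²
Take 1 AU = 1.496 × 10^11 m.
a = 7.952 AU = 1.18962 × 10^12 m
GM = 1.637 × 10^13 m³/s²
m = 660.1 kg
GMm = 1.637 × 10^13 × 660.1 = 1.08058 × 10^16 m³·kg/s²
2a = 2.37924 × 10^12 m
E_bind = GMm/(2a) = 4541.72 J ≈ 4.542 kJ

Final answer: 4.542 kJ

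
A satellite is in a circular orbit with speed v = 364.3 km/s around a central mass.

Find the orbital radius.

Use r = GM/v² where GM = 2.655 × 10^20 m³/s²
v = 364.3 km/s = 364300 m/s
GM = 2.655 × 10^20 m³/s²
v² = 1.32714 × 10^11 m²/s²
r = GM/v² = (2.655 × 10^20) / (1.32714 × 10^11) = 2.00054 × 10^9 m ≈ 2.001 Gm

Final answer: 2.001 Gm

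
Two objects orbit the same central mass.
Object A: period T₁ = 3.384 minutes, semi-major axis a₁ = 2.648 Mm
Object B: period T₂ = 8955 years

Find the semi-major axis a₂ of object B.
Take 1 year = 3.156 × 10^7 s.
T₁ = 3.384 minutes = 203.04 s
T₂ = 8955 years = 2.8262 × 10^11 s
a₁ = 2.648 Mm = 2.648 × 10^6 m
Kepler's third law: (T₂/T₁)² = (a₂/a₁)³  ⇒  a₂ = a₁ (T₂/T₁)^(2/3)
T₂/T₁ = 1.39194 × 10^9
(T₂/T₁)^(2/3) = 1.24666 × 10^6
a₂ = 2.648 × 10^6 m × 1.24666 × 10^6 = 3.30115 × 10^12 m ≈ 3.301 Tm

Final answer: a₂ = 3.301 Tm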